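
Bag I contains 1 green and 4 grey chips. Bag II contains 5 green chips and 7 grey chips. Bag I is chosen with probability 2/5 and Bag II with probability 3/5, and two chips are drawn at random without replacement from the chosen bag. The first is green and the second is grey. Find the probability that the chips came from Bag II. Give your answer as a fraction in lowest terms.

P(E | Bag I) = 1/5; P(E | Bag II) = 35/132.
P(E) = 2/5·1/5 + 3/5·35/132 = 263/1100.
By Bayes' rule, P(Bag II | E) = 7/44 / 263/1100 = 175/263 ≈ 0.6654.

175/263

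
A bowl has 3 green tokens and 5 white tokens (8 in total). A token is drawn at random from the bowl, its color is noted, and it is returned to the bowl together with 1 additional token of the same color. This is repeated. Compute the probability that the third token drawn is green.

Sum over the four possibilities for the first two draws (green/not-green each), tracking how the green count and total change by +1 per draw.
P(third is green) = 3/8 ≈ 0.3750. (In a Pólya urn every draw has the same marginal probability 3/8.)

3/8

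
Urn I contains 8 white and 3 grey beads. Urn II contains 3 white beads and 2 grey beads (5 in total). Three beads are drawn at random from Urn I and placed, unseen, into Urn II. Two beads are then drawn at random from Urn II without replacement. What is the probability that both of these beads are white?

Condition on how many of the transferred beads are white (from Urn I: 8 white of 11; then Urn II has 8 total).
  0 white: C(8,0)C(3,3)/C(11,3) = 1/165; then P = C(3,2)/C(8,2) = 3/28
  1 white: C(8,1)C(3,2)/C(11,3) = 8/55; then P = C(4,2)/C(8,2) = 3/14
  2 white: C(8,2)C(3,1)/C(11,3) = 28/55; then P = C(5,2)/C(8,2) = 5/14
  3 white: C(8,3)C(3,0)/C(11,3) = 56/165; then P = C(6,2)/C(8,2) = 15/28
P(both white) = 87/220 ≈ 0.3955.

87/220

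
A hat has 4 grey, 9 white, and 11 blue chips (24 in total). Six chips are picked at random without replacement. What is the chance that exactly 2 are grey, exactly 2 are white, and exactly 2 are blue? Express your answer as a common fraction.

270/3059

Unordered draws without replacement: count favorable combinations over C(24,6).
Favorable = C(4,2) · C(9,2) · C(11,2) = 11880; total = C(24,6) = 134596.
P = 11880/134596 = 270/3059 ≈ 0.0883.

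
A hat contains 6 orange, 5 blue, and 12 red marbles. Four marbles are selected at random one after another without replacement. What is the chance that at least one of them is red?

155/161

Use the complement: P(at least one red) = 1 − P(no red).
P(none) = C(11,4)/C(23,4) = 330/8855.
So P = 1 − 330/8855 = 155/161 ≈ 0.9627.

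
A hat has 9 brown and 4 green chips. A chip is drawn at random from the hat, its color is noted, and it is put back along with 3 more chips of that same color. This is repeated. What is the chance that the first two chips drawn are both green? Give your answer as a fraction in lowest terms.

After a green draw the hat holds 7 green out of 16.
P = (4/13)·(7/16) = 7/52 ≈ 0.1346.

7/52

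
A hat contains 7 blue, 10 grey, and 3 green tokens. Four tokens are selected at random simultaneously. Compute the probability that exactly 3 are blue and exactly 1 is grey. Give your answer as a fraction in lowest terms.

70/969

Unordered draws without replacement: count favorable combinations over C(20,4).
Favorable = C(7,3) · C(10,1) · C(3,0) = 350; total = C(20,4) = 4845.
P = 350/4845 = 70/969 ≈ 0.0722.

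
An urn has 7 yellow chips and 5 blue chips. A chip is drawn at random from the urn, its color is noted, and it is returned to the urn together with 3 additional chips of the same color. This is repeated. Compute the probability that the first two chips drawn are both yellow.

7/18

After a yellow draw the urn holds 10 yellow out of 15.
P = (7/12)·(10/15) = 7/18 ≈ 0.3889.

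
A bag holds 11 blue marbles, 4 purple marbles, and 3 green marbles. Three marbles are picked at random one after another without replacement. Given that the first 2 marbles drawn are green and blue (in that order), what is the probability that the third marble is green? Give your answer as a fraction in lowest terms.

1/8

After removing 1 blue, 1 green, the bag has 2 green out of 16 remaining.
P(third is green | given) = 2/16 = 1/8 ≈ 0.1250.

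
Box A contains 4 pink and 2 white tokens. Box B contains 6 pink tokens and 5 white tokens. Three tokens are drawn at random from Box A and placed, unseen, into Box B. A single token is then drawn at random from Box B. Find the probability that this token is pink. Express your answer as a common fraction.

4/7

Condition on how many of the transferred tokens are pink (from Box A: 4 pink of 6; then Box B has 14 total).
  1 pink: C(4,1)C(2,2)/C(6,3) = 1/5; then P = 7/14
  2 pink: C(4,2)C(2,1)/C(6,3) = 3/5; then P = 8/14
  3 pink: C(4,3)C(2,0)/C(6,3) = 1/5; then P = 9/14
P(pink from Box B) = 4/7 ≈ 0.5714.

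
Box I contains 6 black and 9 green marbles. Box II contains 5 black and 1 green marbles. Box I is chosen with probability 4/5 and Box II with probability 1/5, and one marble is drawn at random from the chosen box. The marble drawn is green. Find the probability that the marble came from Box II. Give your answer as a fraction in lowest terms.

5/77

P(green | Box I) = 3/5; P(green | Box II) = 1/6.
P(green) = 4/5·3/5 + 1/5·1/6 = 77/150.
By Bayes' rule, P(Box II | green) = 1/30 / 77/150 = 5/77 ≈ 0.0649.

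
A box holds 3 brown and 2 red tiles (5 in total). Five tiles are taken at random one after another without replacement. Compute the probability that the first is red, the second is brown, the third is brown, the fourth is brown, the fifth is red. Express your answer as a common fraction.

Multiply the conditional probability of each draw in order, without replacement, so each draw removes one from its color and from the total.
P = (2/5) · (3/4) · (2/3) · (1/2) · (1/1) = 1/10 ≈ 0.1000.

1/10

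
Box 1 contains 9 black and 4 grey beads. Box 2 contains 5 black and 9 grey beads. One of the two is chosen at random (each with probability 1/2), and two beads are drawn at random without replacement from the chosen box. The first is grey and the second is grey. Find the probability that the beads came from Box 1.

7/43

P(E | Box 1) = 1/13; P(E | Box 2) = 36/91.
P(E) = 1/2·1/13 + 1/2·36/91 = 43/182.
By Bayes' rule, P(Box 1 | E) = 1/26 / 43/182 = 7/43 ≈ 0.1628.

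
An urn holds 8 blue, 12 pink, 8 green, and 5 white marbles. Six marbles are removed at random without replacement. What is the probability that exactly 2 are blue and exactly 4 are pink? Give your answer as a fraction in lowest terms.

Unordered draws without replacement: count favorable combinations over C(33,6).
Favorable = C(8,2) · C(12,4) · C(8,0) · C(5,0) = 13860; total = C(33,6) = 1107568.
P = 13860/1107568 = 45/3596 ≈ 0.0125.

45/3596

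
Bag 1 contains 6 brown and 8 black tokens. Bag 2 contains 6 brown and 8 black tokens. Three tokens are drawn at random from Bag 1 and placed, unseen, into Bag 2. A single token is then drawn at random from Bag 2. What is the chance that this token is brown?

Condition on how many of the transferred tokens are brown (from Bag 1: 6 brown of 14; then Bag 2 has 17 total).
  0 brown: C(6,0)C(8,3)/C(14,3) = 2/13; then P = 6/17
  1 brown: C(6,1)C(8,2)/C(14,3) = 6/13; then P = 7/17
  2 brown: C(6,2)C(8,1)/C(14,3) = 30/91; then P = 8/17
  3 brown: C(6,3)C(8,0)/C(14,3) = 5/91; then P = 9/17
P(brown from Bag 2) = 3/7 ≈ 0.4286.

3/7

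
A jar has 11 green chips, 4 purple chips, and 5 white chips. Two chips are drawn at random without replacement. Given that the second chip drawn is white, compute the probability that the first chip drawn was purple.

P(first=purple and the second chip drawn is white) = (4/20)·(5/19) = 1/19.
P(the second chip drawn is white) = Σ over first color = 11/76 + 1/19 + 1/19 = 1/4.
By Bayes, P(first=purple | the second chip drawn is white) = 1/19 / 1/4 = 4/19 ≈ 0.2105.

4/19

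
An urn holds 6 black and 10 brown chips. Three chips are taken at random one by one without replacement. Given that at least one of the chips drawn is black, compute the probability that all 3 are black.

P(all 3 black) = C(6,3)/C(16,3) = 1/28; P(at least one black) = 1 − C(10,3)/C(16,3) = 11/14.
Since 'all 3 black' ⊆ 'at least one black', P(all 3 | at least one) = 1/28 / 11/14 = 1/22 ≈ 0.0455.

1/22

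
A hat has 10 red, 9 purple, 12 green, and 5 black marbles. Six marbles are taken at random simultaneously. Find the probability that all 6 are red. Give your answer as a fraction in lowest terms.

Unordered draws without replacement: count favorable combinations over C(36,6).
Favorable = C(10,6) · C(9,0) · C(12,0) · C(5,0) = 210; total = C(36,6) = 1947792.
P = 210/1947792 = 5/46376 ≈ 0.0001.

5/46376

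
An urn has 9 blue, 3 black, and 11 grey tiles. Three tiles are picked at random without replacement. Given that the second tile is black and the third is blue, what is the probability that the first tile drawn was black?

P(first=black and the second tile is black and the third is blue) = (3/23)·(2/22)·(9/21) = 9/1771.
P(E) = Σ over first color = 36/1771 + 9/1771 + 9/322 = 27/506.
By Bayes, P(first=black | E) = 9/1771 / 27/506 = 2/21 ≈ 0.0952.

2/21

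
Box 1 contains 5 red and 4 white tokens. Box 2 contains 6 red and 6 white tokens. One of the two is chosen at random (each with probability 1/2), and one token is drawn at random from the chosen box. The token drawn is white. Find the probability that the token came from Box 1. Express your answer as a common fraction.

8/17

P(white | Box 1) = 4/9; P(white | Box 2) = 1/2.
P(white) = 1/2·4/9 + 1/2·1/2 = 17/36.
By Bayes' rule, P(Box 1 | white) = 2/9 / 17/36 = 8/17 ≈ 0.4706.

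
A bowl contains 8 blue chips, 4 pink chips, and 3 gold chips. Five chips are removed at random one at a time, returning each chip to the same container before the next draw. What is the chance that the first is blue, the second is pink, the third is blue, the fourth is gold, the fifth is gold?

256/84375

Multiply the conditional probability of each draw in order, with replacement (the composition resets each draw).
P = (8/15) · (4/15) · (8/15) · (3/15) · (3/15) = 256/84375 ≈ 0.0030.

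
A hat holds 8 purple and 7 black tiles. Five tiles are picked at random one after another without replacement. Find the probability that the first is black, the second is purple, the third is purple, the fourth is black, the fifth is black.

Multiply the conditional probability of each draw in order, without replacement, so each draw removes one from its color and from the total.
P = (7/15) · (8/14) · (7/13) · (6/12) · (5/11) = 14/429 ≈ 0.0326.

14/429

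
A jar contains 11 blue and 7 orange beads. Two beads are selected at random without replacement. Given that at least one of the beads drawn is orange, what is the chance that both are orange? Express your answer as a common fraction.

P(both orange) = C(7,2)/C(18,2) = 7/51; P(at least one orange) = 1 − C(11,2)/C(18,2) = 98/153.
Since 'both orange' ⊆ 'at least one orange', P(both | at least one) = 7/51 / 98/153 = 3/14 ≈ 0.2143.

3/14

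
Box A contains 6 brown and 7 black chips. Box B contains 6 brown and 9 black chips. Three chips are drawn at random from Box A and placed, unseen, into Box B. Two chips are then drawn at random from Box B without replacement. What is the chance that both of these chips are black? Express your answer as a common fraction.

Condition on how many of the transferred chips are black (from Box A: 7 black of 13; then Box B has 18 total).
  0 black: C(7,0)C(6,3)/C(13,3) = 10/143; then P = C(9,2)/C(18,2) = 4/17
  1 black: C(7,1)C(6,2)/C(13,3) = 105/286; then P = C(10,2)/C(18,2) = 5/17
  2 black: C(7,2)C(6,1)/C(13,3) = 63/143; then P = C(11,2)/C(18,2) = 55/153
  3 black: C(7,3)C(6,0)/C(13,3) = 35/286; then P = C(12,2)/C(18,2) = 22/51
P(both black) = 445/1326 ≈ 0.3356.

445/1326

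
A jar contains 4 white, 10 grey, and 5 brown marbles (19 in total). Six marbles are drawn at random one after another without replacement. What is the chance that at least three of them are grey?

Sum the hypergeometric tail for j = 3,…,6 grey marbles.
Favorable = C(10,3)·C(9,3) + C(10,4)·C(9,2) + C(10,5)·C(9,1) + C(10,6)·C(9,0) = 20118; total = C(19,6) = 27132.
P = 20118/27132 = 479/646 ≈ 0.7415.

479/646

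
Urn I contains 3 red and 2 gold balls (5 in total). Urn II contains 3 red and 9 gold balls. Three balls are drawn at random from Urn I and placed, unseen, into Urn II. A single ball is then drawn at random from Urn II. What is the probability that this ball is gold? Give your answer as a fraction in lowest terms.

Condition on how many of the transferred balls are gold (from Urn I: 2 gold of 5; then Urn II has 15 total).
  0 gold: C(2,0)C(3,3)/C(5,3) = 1/10; then P = 9/15
  1 gold: C(2,1)C(3,2)/C(5,3) = 3/5; then P = 10/15
  2 gold: C(2,2)C(3,1)/C(5,3) = 3/10; then P = 11/15
P(gold from Urn II) = 17/25 ≈ 0.6800.

17/25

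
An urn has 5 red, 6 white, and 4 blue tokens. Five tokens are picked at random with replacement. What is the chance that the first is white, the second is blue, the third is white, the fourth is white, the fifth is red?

Multiply the conditional probability of each draw in order, with replacement (the composition resets each draw).
P = (6/15) · (4/15) · (6/15) · (6/15) · (5/15) = 32/5625 ≈ 0.0057.

32/5625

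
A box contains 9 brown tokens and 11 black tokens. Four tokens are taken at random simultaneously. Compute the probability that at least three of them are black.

Sum the hypergeometric tail for j = 3,…,4 black tokens.
Favorable = C(11,3)·C(9,1) + C(11,4)·C(9,0) = 1815; total = C(20,4) = 4845.
P = 1815/4845 = 121/323 ≈ 0.3746.

121/323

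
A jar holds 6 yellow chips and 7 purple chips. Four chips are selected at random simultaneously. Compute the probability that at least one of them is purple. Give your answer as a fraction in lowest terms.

Use the complement: P(at least one purple) = 1 − P(no purple).
P(none) = C(6,4)/C(13,4) = 15/715.
So P = 1 − 15/715 = 140/143 ≈ 0.9790.

140/143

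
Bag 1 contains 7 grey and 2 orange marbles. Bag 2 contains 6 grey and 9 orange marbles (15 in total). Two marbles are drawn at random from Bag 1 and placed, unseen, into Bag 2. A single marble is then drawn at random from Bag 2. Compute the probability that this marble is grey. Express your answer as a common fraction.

Condition on how many of the transferred marbles are grey (from Bag 1: 7 grey of 9; then Bag 2 has 17 total).
  0 grey: C(7,0)C(2,2)/C(9,2) = 1/36; then P = 6/17
  1 grey: C(7,1)C(2,1)/C(9,2) = 7/18; then P = 7/17
  2 grey: C(7,2)C(2,0)/C(9,2) = 7/12; then P = 8/17
P(grey from Bag 2) = 4/9 ≈ 0.4444.

4/9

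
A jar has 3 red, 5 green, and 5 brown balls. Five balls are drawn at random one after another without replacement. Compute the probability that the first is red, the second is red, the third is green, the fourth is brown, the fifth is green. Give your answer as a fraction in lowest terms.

5/1287

Multiply the conditional probability of each draw in order, without replacement, so each draw removes one from its color and from the total.
P = (3/13) · (2/12) · (5/11) · (5/10) · (4/9) = 5/1287 ≈ 0.0039.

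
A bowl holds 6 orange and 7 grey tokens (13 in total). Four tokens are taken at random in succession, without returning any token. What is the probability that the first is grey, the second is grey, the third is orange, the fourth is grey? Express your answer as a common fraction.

21/286

Multiply the conditional probability of each draw in order, without replacement, so each draw removes one from its color and from the total.
P = (7/13) · (6/12) · (6/11) · (5/10) = 21/286 ≈ 0.0734.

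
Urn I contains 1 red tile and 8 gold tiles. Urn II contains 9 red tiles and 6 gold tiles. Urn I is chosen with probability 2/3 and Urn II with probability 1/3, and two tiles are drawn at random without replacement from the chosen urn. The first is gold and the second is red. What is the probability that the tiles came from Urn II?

81/151

P(E | Urn I) = 1/9; P(E | Urn II) = 9/35.
P(E) = 2/3·1/9 + 1/3·9/35 = 151/945.
By Bayes' rule, P(Urn II | E) = 3/35 / 151/945 = 81/151 ≈ 0.5364.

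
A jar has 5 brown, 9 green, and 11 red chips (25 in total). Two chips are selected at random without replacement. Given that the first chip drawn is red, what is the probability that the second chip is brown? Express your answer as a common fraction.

After removing 1 red, the jar has 5 brown out of 24 remaining.
P(second is brown | given) = 5/24 ≈ 0.2083.

5/24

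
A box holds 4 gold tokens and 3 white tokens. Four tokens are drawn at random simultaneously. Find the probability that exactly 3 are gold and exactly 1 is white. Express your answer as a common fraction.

Unordered draws without replacement: count favorable combinations over C(7,4).
Favorable = C(4,3) · C(3,1) = 12; total = C(7,4) = 35.
P = 12/35 = 12/35 ≈ 0.3429.

12/35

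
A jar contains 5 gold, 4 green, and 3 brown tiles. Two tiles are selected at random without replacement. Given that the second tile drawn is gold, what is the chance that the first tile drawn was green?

4/11

P(first=green and the second tile drawn is gold) = (4/12)·(5/11) = 5/33.
P(the second tile drawn is gold) = Σ over first color = 5/33 + 5/33 + 5/44 = 5/12.
By Bayes, P(first=green | the second tile drawn is gold) = 5/33 / 5/12 = 4/11 ≈ 0.3636.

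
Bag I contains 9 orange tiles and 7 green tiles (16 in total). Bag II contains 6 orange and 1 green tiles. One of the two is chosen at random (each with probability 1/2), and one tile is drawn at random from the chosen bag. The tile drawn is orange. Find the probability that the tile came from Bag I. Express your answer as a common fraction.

P(orange | Bag I) = 9/16; P(orange | Bag II) = 6/7.
P(orange) = 1/2·9/16 + 1/2·6/7 = 159/224.
By Bayes' rule, P(Bag I | orange) = 9/32 / 159/224 = 21/53 ≈ 0.3962.

21/53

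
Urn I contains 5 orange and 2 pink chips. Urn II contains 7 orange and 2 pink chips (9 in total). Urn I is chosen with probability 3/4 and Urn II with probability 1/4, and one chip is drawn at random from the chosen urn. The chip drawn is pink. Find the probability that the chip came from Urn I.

P(pink | Urn I) = 2/7; P(pink | Urn II) = 2/9.
P(pink) = 3/4·2/7 + 1/4·2/9 = 17/63.
By Bayes' rule, P(Urn I | pink) = 3/14 / 17/63 = 27/34 ≈ 0.7941.

27/34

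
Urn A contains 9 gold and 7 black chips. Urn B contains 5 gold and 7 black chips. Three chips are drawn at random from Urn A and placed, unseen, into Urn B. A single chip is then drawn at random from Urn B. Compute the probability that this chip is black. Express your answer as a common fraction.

133/240

Condition on how many of the transferred chips are black (from Urn A: 7 black of 16; then Urn B has 15 total).
  0 black: C(7,0)C(9,3)/C(16,3) = 3/20; then P = 7/15
  1 black: C(7,1)C(9,2)/C(16,3) = 9/20; then P = 8/15
  2 black: C(7,2)C(9,1)/C(16,3) = 27/80; then P = 9/15
  3 black: C(7,3)C(9,0)/C(16,3) = 1/16; then P = 10/15
P(black from Urn B) = 133/240 ≈ 0.5542.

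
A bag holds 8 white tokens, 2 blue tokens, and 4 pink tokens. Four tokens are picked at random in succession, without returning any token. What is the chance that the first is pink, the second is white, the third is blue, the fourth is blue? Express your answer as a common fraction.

Multiply the conditional probability of each draw in order, without replacement, so each draw removes one from its color and from the total.
P = (4/14) · (8/13) · (2/12) · (1/11) = 8/3003 ≈ 0.0027.

8/3003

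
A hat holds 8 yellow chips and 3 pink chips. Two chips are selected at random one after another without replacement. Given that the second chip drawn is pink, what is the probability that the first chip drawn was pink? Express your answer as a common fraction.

P(first=pink and the second chip drawn is pink) = (3/11)·(2/10) = 3/55.
P(the second chip drawn is pink) = Σ over first color = 12/55 + 3/55 = 3/11.
By Bayes, P(first=pink | the second chip drawn is pink) = 3/55 / 3/11 = 1/5 ≈ 0.2000.

1/5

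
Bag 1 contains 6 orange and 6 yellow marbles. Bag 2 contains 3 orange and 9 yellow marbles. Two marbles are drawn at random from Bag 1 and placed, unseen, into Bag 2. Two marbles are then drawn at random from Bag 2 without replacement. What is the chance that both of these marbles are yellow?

995/2002

Condition on how many of the transferred marbles are yellow (from Bag 1: 6 yellow of 12; then Bag 2 has 14 total).
  0 yellow: C(6,0)C(6,2)/C(12,2) = 5/22; then P = C(9,2)/C(14,2) = 36/91
  1 yellow: C(6,1)C(6,1)/C(12,2) = 6/11; then P = C(10,2)/C(14,2) = 45/91
  2 yellow: C(6,2)C(6,0)/C(12,2) = 5/22; then P = C(11,2)/C(14,2) = 55/91
P(both yellow) = 995/2002 ≈ 0.4970.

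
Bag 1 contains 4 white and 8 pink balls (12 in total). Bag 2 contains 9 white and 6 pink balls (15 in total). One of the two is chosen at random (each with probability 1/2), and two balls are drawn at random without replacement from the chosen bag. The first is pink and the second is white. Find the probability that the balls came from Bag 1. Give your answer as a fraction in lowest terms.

280/577

P(E | Bag 1) = 8/33; P(E | Bag 2) = 9/35.
P(E) = 1/2·8/33 + 1/2·9/35 = 577/2310.
By Bayes' rule, P(Bag 1 | E) = 4/33 / 577/2310 = 280/577 ≈ 0.4853.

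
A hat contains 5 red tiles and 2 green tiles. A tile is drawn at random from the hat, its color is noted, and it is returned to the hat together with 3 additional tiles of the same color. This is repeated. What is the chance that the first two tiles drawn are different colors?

2/7

Either green then red, or red then green; after the first draw the total is 10.
P = (2/7)·(5/10) + (5/7)·(2/10) = 2/7 ≈ 0.2857.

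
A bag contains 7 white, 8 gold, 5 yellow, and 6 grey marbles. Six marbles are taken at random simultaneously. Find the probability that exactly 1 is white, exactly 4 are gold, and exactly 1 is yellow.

Unordered draws without replacement: count favorable combinations over C(26,6).
Favorable = C(7,1) · C(8,4) · C(5,1) · C(6,0) = 2450; total = C(26,6) = 230230.
P = 2450/230230 = 35/3289 ≈ 0.0106.

35/3289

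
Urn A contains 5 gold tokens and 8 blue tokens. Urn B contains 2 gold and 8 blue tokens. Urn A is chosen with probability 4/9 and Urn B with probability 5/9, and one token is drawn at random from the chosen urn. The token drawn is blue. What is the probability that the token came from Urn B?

P(blue | Urn A) = 8/13; P(blue | Urn B) = 4/5.
P(blue) = 4/9·8/13 + 5/9·4/5 = 28/39.
By Bayes' rule, P(Urn B | blue) = 4/9 / 28/39 = 13/21 ≈ 0.6190.

13/21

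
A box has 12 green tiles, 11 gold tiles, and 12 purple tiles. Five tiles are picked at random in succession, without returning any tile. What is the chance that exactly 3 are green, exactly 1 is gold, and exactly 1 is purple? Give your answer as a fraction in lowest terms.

330/3689

Unordered draws without replacement: count favorable combinations over C(35,5).
Favorable = C(12,3) · C(11,1) · C(12,1) = 29040; total = C(35,5) = 324632.
P = 29040/324632 = 330/3689 ≈ 0.0895.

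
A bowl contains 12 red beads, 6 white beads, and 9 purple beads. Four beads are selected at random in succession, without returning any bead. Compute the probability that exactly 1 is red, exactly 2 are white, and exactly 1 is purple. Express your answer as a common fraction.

6/65

Unordered draws without replacement: count favorable combinations over C(27,4).
Favorable = C(12,1) · C(6,2) · C(9,1) = 1620; total = C(27,4) = 17550.
P = 1620/17550 = 6/65 ≈ 0.0923.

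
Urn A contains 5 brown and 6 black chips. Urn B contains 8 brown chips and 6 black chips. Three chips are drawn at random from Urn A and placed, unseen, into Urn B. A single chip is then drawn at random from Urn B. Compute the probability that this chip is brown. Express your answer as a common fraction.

103/187

Condition on how many of the transferred chips are brown (from Urn A: 5 brown of 11; then Urn B has 17 total).
  0 brown: C(5,0)C(6,3)/C(11,3) = 4/33; then P = 8/17
  1 brown: C(5,1)C(6,2)/C(11,3) = 5/11; then P = 9/17
  2 brown: C(5,2)C(6,1)/C(11,3) = 4/11; then P = 10/17
  3 brown: C(5,3)C(6,0)/C(11,3) = 2/33; then P = 11/17
P(brown from Urn B) = 103/187 ≈ 0.5508.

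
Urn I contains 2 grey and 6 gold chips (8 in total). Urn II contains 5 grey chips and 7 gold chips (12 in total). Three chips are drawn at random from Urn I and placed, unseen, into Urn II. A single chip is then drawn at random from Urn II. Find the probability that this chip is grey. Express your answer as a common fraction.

Condition on how many of the transferred chips are grey (from Urn I: 2 grey of 8; then Urn II has 15 total).
  0 grey: C(2,0)C(6,3)/C(8,3) = 5/14; then P = 5/15
  1 grey: C(2,1)C(6,2)/C(8,3) = 15/28; then P = 6/15
  2 grey: C(2,2)C(6,1)/C(8,3) = 3/28; then P = 7/15
P(grey from Urn II) = 23/60 ≈ 0.3833.

23/60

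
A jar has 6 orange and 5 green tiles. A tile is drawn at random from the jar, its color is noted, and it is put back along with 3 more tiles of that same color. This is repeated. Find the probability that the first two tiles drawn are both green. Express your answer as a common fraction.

20/77

After a green draw the jar holds 8 green out of 14.
P = (5/11)·(8/14) = 20/77 ≈ 0.2597.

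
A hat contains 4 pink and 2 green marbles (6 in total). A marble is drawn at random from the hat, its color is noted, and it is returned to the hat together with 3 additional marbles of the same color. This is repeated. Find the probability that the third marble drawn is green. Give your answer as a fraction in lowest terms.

Sum over the four possibilities for the first two draws (green/not-green each), tracking how the green count and total change by +3 per draw.
P(third is green) = 1/3 ≈ 0.3333. (In a Pólya urn every draw has the same marginal probability 2/6.)

1/3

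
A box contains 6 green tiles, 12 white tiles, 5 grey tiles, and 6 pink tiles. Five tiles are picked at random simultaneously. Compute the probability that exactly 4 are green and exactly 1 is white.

4/2639

Unordered draws without replacement: count favorable combinations over C(29,5).
Favorable = C(6,4) · C(12,1) · C(5,0) · C(6,0) = 180; total = C(29,5) = 118755.
P = 180/118755 = 4/2639 ≈ 0.0015.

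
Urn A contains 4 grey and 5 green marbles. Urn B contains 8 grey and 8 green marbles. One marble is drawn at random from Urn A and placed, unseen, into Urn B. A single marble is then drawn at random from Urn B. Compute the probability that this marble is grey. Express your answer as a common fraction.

Condition on how many of the transferred marbles are grey (from Urn A: 4 grey of 9; then Urn B has 17 total).
  0 grey: C(4,0)C(5,1)/C(9,1) = 5/9; then P = 8/17
  1 grey: C(4,1)C(5,0)/C(9,1) = 4/9; then P = 9/17
P(grey from Urn B) = 76/153 ≈ 0.4967.

76/153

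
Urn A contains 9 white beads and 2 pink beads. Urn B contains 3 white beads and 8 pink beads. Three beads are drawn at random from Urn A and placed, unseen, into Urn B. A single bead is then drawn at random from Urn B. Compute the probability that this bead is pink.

Condition on how many of the transferred beads are pink (from Urn A: 2 pink of 11; then Urn B has 14 total).
  0 pink: C(2,0)C(9,3)/C(11,3) = 28/55; then P = 8/14
  1 pink: C(2,1)C(9,2)/C(11,3) = 24/55; then P = 9/14
  2 pink: C(2,2)C(9,1)/C(11,3) = 3/55; then P = 10/14
P(pink from Urn B) = 47/77 ≈ 0.6104.

47/77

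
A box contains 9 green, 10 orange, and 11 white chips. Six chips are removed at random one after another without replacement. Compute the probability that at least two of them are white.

29249/39585

Sum the hypergeometric tail for j = 2,…,6 white chips.
Favorable = C(11,2)·C(19,4) + C(11,3)·C(19,3) + C(11,4)·C(19,2) + C(11,5)·C(19,1) + C(11,6)·C(19,0) = 438735; total = C(30,6) = 593775.
P = 438735/593775 = 29249/39585 ≈ 0.7389.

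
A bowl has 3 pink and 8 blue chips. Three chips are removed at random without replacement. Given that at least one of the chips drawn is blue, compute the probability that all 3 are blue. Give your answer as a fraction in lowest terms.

14/41

P(all 3 blue) = C(8,3)/C(11,3) = 56/165; P(at least one blue) = 1 − C(3,3)/C(11,3) = 164/165.
Since 'all 3 blue' ⊆ 'at least one blue', P(all 3 | at least one) = 56/165 / 164/165 = 14/41 ≈ 0.3415.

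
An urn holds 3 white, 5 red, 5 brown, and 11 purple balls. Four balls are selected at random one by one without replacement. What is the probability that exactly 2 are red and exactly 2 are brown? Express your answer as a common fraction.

Unordered draws without replacement: count favorable combinations over C(24,4).
Favorable = C(3,0) · C(5,2) · C(5,2) · C(11,0) = 100; total = C(24,4) = 10626.
P = 100/10626 = 50/5313 ≈ 0.0094.

50/5313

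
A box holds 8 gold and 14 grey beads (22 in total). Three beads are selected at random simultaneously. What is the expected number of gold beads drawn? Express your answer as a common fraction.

By linearity of expectation, E[X] = Σ P(draw i is gold); by symmetry each draw (even without replacement) has P(gold) = 8/22.
E[X] = 3 · 8/22 = 12/11 ≈ 1.0909.

12/11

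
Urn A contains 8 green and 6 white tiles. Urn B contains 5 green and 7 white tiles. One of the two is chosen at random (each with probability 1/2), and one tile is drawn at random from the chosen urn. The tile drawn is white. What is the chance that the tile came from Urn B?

P(white | Urn A) = 3/7; P(white | Urn B) = 7/12.
P(white) = 1/2·3/7 + 1/2·7/12 = 85/168.
By Bayes' rule, P(Urn B | white) = 7/24 / 85/168 = 49/85 ≈ 0.5765.

49/85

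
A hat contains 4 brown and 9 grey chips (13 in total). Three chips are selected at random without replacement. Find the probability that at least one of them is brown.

101/143

Use the complement: P(at least one brown) = 1 − P(no brown).
P(none) = C(9,3)/C(13,3) = 84/286.
So P = 1 − 84/286 = 101/143 ≈ 0.7063.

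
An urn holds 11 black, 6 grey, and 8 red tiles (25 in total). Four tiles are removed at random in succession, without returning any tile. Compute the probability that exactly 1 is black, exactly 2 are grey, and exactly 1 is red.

12/115

Unordered draws without replacement: count favorable combinations over C(25,4).
Favorable = C(11,1) · C(6,2) · C(8,1) = 1320; total = C(25,4) = 12650.
P = 1320/12650 = 12/115 ≈ 0.1043.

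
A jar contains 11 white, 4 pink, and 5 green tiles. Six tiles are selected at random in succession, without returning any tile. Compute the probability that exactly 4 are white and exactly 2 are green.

55/646

Unordered draws without replacement: count favorable combinations over C(20,6).
Favorable = C(11,4) · C(4,0) · C(5,2) = 3300; total = C(20,6) = 38760.
P = 3300/38760 = 55/646 ≈ 0.0851.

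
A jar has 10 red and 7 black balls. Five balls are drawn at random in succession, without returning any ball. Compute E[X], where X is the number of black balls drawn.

By linearity of expectation, E[X] = Σ P(draw i is black); by symmetry each draw (even without replacement) has P(black) = 7/17.
E[X] = 5 · 7/17 = 35/17 ≈ 2.0588.

35/17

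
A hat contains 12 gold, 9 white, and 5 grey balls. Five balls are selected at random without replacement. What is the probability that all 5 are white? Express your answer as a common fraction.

Unordered draws without replacement: count favorable combinations over C(26,5).
Favorable = C(12,0) · C(9,5) · C(5,0) = 126; total = C(26,5) = 65780.
P = 126/65780 = 63/32890 ≈ 0.0019.

63/32890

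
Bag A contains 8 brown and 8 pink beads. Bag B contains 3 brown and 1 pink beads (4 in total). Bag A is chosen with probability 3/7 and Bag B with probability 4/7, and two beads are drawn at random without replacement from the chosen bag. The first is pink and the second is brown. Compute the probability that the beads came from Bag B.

5/9

P(E | Bag A) = 4/15; P(E | Bag B) = 1/4.
P(E) = 3/7·4/15 + 4/7·1/4 = 9/35.
By Bayes' rule, P(Bag B | E) = 1/7 / 9/35 = 5/9 ≈ 0.5556.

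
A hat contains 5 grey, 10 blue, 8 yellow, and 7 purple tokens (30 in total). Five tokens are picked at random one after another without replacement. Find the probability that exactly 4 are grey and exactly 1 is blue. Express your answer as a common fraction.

Unordered draws without replacement: count favorable combinations over C(30,5).
Favorable = C(5,4) · C(10,1) · C(8,0) · C(7,0) = 50; total = C(30,5) = 142506.
P = 50/142506 = 25/71253 ≈ 0.0004.

25/71253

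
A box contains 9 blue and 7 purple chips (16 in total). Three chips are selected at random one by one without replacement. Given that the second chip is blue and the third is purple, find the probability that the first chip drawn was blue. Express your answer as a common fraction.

P(first=blue and the second chip is blue and the third is purple) = (9/16)·(8/15)·(7/14) = 3/20.
P(E) = Σ over first color = 3/20 + 9/80 = 21/80.
By Bayes, P(first=blue | E) = 3/20 / 21/80 = 4/7 ≈ 0.5714.

4/7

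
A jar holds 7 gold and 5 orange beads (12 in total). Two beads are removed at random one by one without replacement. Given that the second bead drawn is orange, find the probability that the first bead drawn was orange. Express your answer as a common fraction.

P(first=orange and the second bead drawn is orange) = (5/12)·(4/11) = 5/33.
P(the second bead drawn is orange) = Σ over first color = 35/132 + 5/33 = 5/12.
By Bayes, P(first=orange | the second bead drawn is orange) = 5/33 / 5/12 = 4/11 ≈ 0.3636.

4/11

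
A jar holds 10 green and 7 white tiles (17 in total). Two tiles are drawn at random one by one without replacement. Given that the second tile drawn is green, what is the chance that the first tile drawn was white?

P(first=white and the second tile drawn is green) = (7/17)·(10/16) = 35/136.
P(the second tile drawn is green) = Σ over first color = 45/136 + 35/136 = 10/17.
By Bayes, P(first=white | the second tile drawn is green) = 35/136 / 10/17 = 7/16 ≈ 0.4375.

7/16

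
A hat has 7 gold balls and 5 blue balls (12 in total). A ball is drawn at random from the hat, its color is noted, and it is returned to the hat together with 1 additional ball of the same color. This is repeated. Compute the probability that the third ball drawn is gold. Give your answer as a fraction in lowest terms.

7/12

Sum over the four possibilities for the first two draws (gold/not-gold each), tracking how the gold count and total change by +1 per draw.
P(third is gold) = 7/12 ≈ 0.5833. (In a Pólya urn every draw has the same marginal probability 7/12.)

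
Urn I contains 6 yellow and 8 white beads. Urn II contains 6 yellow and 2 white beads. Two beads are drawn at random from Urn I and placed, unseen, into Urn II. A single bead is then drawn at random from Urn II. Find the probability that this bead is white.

11/35

Condition on how many of the transferred beads are white (from Urn I: 8 white of 14; then Urn II has 10 total).
  0 white: C(8,0)C(6,2)/C(14,2) = 15/91; then P = 2/10
  1 white: C(8,1)C(6,1)/C(14,2) = 48/91; then P = 3/10
  2 white: C(8,2)C(6,0)/C(14,2) = 4/13; then P = 4/10
P(white from Urn II) = 11/35 ≈ 0.3143.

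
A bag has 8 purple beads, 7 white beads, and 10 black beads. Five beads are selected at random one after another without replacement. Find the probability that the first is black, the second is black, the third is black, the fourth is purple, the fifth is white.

Multiply the conditional probability of each draw in order, without replacement, so each draw removes one from its color and from the total.
P = (10/25) · (9/24) · (8/23) · (8/22) · (7/21) = 8/1265 ≈ 0.0063.

8/1265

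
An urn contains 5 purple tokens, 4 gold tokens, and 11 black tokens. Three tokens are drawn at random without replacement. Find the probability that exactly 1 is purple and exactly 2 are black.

55/228

Unordered draws without replacement: count favorable combinations over C(20,3).
Favorable = C(5,1) · C(4,0) · C(11,2) = 275; total = C(20,3) = 1140.
P = 275/1140 = 55/228 ≈ 0.2412.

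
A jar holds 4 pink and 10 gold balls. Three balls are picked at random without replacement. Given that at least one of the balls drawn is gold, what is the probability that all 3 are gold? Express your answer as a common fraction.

1/3

P(all 3 gold) = C(10,3)/C(14,3) = 30/91; P(at least one gold) = 1 − C(4,3)/C(14,3) = 90/91.
Since 'all 3 gold' ⊆ 'at least one gold', P(all 3 | at least one) = 30/91 / 90/91 = 1/3 ≈ 0.3333.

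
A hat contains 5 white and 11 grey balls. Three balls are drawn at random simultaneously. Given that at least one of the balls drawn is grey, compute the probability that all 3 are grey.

3/10

P(all 3 grey) = C(11,3)/C(16,3) = 33/112; P(at least one grey) = 1 − C(5,3)/C(16,3) = 55/56.
Since 'all 3 grey' ⊆ 'at least one grey', P(all 3 | at least one) = 33/112 / 55/56 = 3/10 ≈ 0.3000.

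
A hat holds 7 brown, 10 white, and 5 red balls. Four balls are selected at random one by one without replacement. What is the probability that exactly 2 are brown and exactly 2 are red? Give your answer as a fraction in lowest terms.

Unordered draws without replacement: count favorable combinations over C(22,4).
Favorable = C(7,2) · C(10,0) · C(5,2) = 210; total = C(22,4) = 7315.
P = 210/7315 = 6/209 ≈ 0.0287.

6/209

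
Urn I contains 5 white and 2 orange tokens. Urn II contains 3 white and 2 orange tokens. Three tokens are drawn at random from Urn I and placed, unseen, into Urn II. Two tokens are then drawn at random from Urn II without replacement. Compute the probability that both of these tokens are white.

19/49

Condition on how many of the transferred tokens are white (from Urn I: 5 white of 7; then Urn II has 8 total).
  1 white: C(5,1)C(2,2)/C(7,3) = 1/7; then P = C(4,2)/C(8,2) = 3/14
  2 white: C(5,2)C(2,1)/C(7,3) = 4/7; then P = C(5,2)/C(8,2) = 5/14
  3 white: C(5,3)C(2,0)/C(7,3) = 2/7; then P = C(6,2)/C(8,2) = 15/28
P(both white) = 19/49 ≈ 0.3878.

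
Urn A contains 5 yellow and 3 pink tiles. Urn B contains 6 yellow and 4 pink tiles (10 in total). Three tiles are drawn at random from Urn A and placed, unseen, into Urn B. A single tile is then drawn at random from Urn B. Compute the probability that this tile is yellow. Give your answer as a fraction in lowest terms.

Condition on how many of the transferred tiles are yellow (from Urn A: 5 yellow of 8; then Urn B has 13 total).
  0 yellow: C(5,0)C(3,3)/C(8,3) = 1/56; then P = 6/13
  1 yellow: C(5,1)C(3,2)/C(8,3) = 15/56; then P = 7/13
  2 yellow: C(5,2)C(3,1)/C(8,3) = 15/28; then P = 8/13
  3 yellow: C(5,3)C(3,0)/C(8,3) = 5/28; then P = 9/13
P(yellow from Urn B) = 63/104 ≈ 0.6058.

63/104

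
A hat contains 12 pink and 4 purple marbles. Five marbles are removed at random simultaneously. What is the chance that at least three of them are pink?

341/364

Sum the hypergeometric tail for j = 3,…,5 pink marbles.
Favorable = C(12,3)·C(4,2) + C(12,4)·C(4,1) + C(12,5)·C(4,0) = 4092; total = C(16,5) = 4368.
P = 4092/4368 = 341/364 ≈ 0.9368.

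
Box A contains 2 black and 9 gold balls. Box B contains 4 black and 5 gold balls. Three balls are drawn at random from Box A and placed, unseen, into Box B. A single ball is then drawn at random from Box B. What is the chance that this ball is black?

Condition on how many of the transferred balls are black (from Box A: 2 black of 11; then Box B has 12 total).
  0 black: C(2,0)C(9,3)/C(11,3) = 28/55; then P = 4/12
  1 black: C(2,1)C(9,2)/C(11,3) = 24/55; then P = 5/12
  2 black: C(2,2)C(9,1)/C(11,3) = 3/55; then P = 6/12
P(black from Box B) = 25/66 ≈ 0.3788.

25/66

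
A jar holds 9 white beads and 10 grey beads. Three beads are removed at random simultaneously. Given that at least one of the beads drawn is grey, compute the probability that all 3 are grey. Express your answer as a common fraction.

P(all 3 grey) = C(10,3)/C(19,3) = 40/323; P(at least one grey) = 1 − C(9,3)/C(19,3) = 295/323.
Since 'all 3 grey' ⊆ 'at least one grey', P(all 3 | at least one) = 40/323 / 295/323 = 8/59 ≈ 0.1356.

8/59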